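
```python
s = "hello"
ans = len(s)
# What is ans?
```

Trace (tracking ans):
s = 'hello'  # -> s = 'hello'
ans = len(s)  # -> ans = 5

Answer: 5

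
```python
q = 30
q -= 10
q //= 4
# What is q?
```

Trace (tracking q):
q = 30  # -> q = 30
q -= 10  # -> q = 20
q //= 4  # -> q = 5

Answer: 5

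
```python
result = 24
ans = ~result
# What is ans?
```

Answer: -25

Derivation:
Trace (tracking ans):
result = 24  # -> result = 24
ans = ~result  # -> ans = -25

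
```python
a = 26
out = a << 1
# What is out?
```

Answer: 52

Derivation:
Trace (tracking out):
a = 26  # -> a = 26
out = a << 1  # -> out = 52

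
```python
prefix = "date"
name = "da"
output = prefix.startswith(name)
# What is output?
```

Answer: True

Derivation:
Trace (tracking output):
prefix = 'date'  # -> prefix = 'date'
name = 'da'  # -> name = 'da'
output = prefix.startswith(name)  # -> output = True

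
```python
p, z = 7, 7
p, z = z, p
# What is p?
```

Answer: 7

Derivation:
Trace (tracking p):
p, z = (7, 7)  # -> p = 7, z = 7
p, z = (z, p)  # -> p = 7, z = 7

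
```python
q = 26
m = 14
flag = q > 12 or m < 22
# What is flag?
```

Trace (tracking flag):
q = 26  # -> q = 26
m = 14  # -> m = 14
flag = q > 12 or m < 22  # -> flag = True

Answer: True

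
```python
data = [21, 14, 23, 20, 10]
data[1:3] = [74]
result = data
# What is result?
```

Answer: [21, 74, 20, 10]

Derivation:
Trace (tracking result):
data = [21, 14, 23, 20, 10]  # -> data = [21, 14, 23, 20, 10]
data[1:3] = [74]  # -> data = [21, 74, 20, 10]
result = data  # -> result = [21, 74, 20, 10]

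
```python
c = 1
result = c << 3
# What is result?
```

Trace (tracking result):
c = 1  # -> c = 1
result = c << 3  # -> result = 8

Answer: 8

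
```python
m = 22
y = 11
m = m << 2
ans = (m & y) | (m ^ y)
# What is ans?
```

Answer: 91

Derivation:
Trace (tracking ans):
m = 22  # -> m = 22
y = 11  # -> y = 11
m = m << 2  # -> m = 88
ans = m & y | m ^ y  # -> ans = 91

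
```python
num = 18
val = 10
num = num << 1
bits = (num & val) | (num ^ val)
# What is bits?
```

Trace (tracking bits):
num = 18  # -> num = 18
val = 10  # -> val = 10
num = num << 1  # -> num = 36
bits = num & val | num ^ val  # -> bits = 46

Answer: 46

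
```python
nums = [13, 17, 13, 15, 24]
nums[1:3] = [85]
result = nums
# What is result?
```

Trace (tracking result):
nums = [13, 17, 13, 15, 24]  # -> nums = [13, 17, 13, 15, 24]
nums[1:3] = [85]  # -> nums = [13, 85, 15, 24]
result = nums  # -> result = [13, 85, 15, 24]

Answer: [13, 85, 15, 24]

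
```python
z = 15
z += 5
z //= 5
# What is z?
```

Answer: 4

Derivation:
Trace (tracking z):
z = 15  # -> z = 15
z += 5  # -> z = 20
z //= 5  # -> z = 4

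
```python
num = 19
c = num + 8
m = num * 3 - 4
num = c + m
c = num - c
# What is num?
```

Answer: 80

Derivation:
Trace (tracking num):
num = 19  # -> num = 19
c = num + 8  # -> c = 27
m = num * 3 - 4  # -> m = 53
num = c + m  # -> num = 80
c = num - c  # -> c = 53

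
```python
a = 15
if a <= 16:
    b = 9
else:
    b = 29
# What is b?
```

Answer: 9

Derivation:
Trace (tracking b):
a = 15  # -> a = 15
if a <= 16:  # condition is True
    b = 9  # -> b = 9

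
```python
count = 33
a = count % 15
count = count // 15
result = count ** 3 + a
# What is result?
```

Trace (tracking result):
count = 33  # -> count = 33
a = count % 15  # -> a = 3
count = count // 15  # -> count = 2
result = count ** 3 + a  # -> result = 11

Answer: 11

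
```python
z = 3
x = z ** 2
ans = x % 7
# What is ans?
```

Answer: 2

Derivation:
Trace (tracking ans):
z = 3  # -> z = 3
x = z ** 2  # -> x = 9
ans = x % 7  # -> ans = 2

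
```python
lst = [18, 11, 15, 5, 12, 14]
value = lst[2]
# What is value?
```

Answer: 15

Derivation:
Trace (tracking value):
lst = [18, 11, 15, 5, 12, 14]  # -> lst = [18, 11, 15, 5, 12, 14]
value = lst[2]  # -> value = 15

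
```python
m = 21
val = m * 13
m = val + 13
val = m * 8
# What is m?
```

Answer: 286

Derivation:
Trace (tracking m):
m = 21  # -> m = 21
val = m * 13  # -> val = 273
m = val + 13  # -> m = 286
val = m * 8  # -> val = 2288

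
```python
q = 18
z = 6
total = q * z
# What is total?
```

Trace (tracking total):
q = 18  # -> q = 18
z = 6  # -> z = 6
total = q * z  # -> total = 108

Answer: 108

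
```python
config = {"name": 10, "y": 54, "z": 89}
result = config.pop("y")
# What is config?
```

Trace (tracking config):
config = {'name': 10, 'y': 54, 'z': 89}  # -> config = {'name': 10, 'y': 54, 'z': 89}
result = config.pop('y')  # -> result = 54

Answer: {'name': 10, 'z': 89}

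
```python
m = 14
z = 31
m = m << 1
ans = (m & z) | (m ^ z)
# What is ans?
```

Trace (tracking ans):
m = 14  # -> m = 14
z = 31  # -> z = 31
m = m << 1  # -> m = 28
ans = m & z | m ^ z  # -> ans = 31

Answer: 31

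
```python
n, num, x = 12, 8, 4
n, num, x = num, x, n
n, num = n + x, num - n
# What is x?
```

Answer: 12

Derivation:
Trace (tracking x):
n, num, x = (12, 8, 4)  # -> n = 12, num = 8, x = 4
n, num, x = (num, x, n)  # -> n = 8, num = 4, x = 12
n, num = (n + x, num - n)  # -> n = 20, num = -4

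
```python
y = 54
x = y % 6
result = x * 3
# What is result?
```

Answer: 0

Derivation:
Trace (tracking result):
y = 54  # -> y = 54
x = y % 6  # -> x = 0
result = x * 3  # -> result = 0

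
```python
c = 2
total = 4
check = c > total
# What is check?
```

Trace (tracking check):
c = 2  # -> c = 2
total = 4  # -> total = 4
check = c > total  # -> check = False

Answer: False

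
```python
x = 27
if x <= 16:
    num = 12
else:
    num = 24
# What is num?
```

Answer: 24

Derivation:
Trace (tracking num):
x = 27  # -> x = 27
if x <= 16:  # condition is False
else:
    num = 24  # -> num = 24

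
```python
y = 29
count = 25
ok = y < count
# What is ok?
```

Trace (tracking ok):
y = 29  # -> y = 29
count = 25  # -> count = 25
ok = y < count  # -> ok = False

Answer: False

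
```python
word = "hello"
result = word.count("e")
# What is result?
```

Answer: 1

Derivation:
Trace (tracking result):
word = 'hello'  # -> word = 'hello'
result = word.count('e')  # -> result = 1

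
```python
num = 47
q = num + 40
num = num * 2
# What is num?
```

Trace (tracking num):
num = 47  # -> num = 47
q = num + 40  # -> q = 87
num = num * 2  # -> num = 94

Answer: 94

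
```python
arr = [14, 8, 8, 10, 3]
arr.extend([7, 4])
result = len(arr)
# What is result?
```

Answer: 7

Derivation:
Trace (tracking result):
arr = [14, 8, 8, 10, 3]  # -> arr = [14, 8, 8, 10, 3]
arr.extend([7, 4])  # -> arr = [14, 8, 8, 10, 3, 7, 4]
result = len(arr)  # -> result = 7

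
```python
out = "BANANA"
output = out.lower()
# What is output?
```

Answer: 'banana'

Derivation:
Trace (tracking output):
out = 'BANANA'  # -> out = 'BANANA'
output = out.lower()  # -> output = 'banana'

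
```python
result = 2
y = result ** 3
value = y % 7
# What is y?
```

Trace (tracking y):
result = 2  # -> result = 2
y = result ** 3  # -> y = 8
value = y % 7  # -> value = 1

Answer: 8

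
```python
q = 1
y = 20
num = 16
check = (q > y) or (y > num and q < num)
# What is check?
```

Trace (tracking check):
q = 1  # -> q = 1
y = 20  # -> y = 20
num = 16  # -> num = 16
check = q > y or (y > num and q < num)  # -> check = True

Answer: True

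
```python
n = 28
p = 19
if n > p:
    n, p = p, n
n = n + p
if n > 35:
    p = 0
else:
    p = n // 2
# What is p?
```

Answer: 0

Derivation:
Trace (tracking p):
n = 28  # -> n = 28
p = 19  # -> p = 19
if n > p:  # condition is True
    n, p = (p, n)  # -> n = 19, p = 28
n = n + p  # -> n = 47
if n > 35:  # condition is True
    p = 0  # -> p = 0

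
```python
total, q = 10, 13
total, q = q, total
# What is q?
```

Answer: 10

Derivation:
Trace (tracking q):
total, q = (10, 13)  # -> total = 10, q = 13
total, q = (q, total)  # -> total = 13, q = 10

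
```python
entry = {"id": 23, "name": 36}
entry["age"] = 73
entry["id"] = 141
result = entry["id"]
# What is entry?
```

Answer: {'id': 141, 'name': 36, 'age': 73}

Derivation:
Trace (tracking entry):
entry = {'id': 23, 'name': 36}  # -> entry = {'id': 23, 'name': 36}
entry['age'] = 73  # -> entry = {'id': 23, 'name': 36, 'age': 73}
entry['id'] = 141  # -> entry = {'id': 141, 'name': 36, 'age': 73}
result = entry['id']  # -> result = 141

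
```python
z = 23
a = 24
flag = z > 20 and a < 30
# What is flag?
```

Trace (tracking flag):
z = 23  # -> z = 23
a = 24  # -> a = 24
flag = z > 20 and a < 30  # -> flag = True

Answer: True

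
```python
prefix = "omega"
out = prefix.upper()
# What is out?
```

Answer: 'OMEGA'

Derivation:
Trace (tracking out):
prefix = 'omega'  # -> prefix = 'omega'
out = prefix.upper()  # -> out = 'OMEGA'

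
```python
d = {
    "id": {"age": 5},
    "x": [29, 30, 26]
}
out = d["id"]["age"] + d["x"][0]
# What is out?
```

Trace (tracking out):
d = {'id': {'age': 5}, 'x': [29, 30, 26]}  # -> d = {'id': {'age': 5}, 'x': [29, 30, 26]}
out = d['id']['age'] + d['x'][0]  # -> out = 34

Answer: 34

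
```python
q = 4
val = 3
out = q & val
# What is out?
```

Trace (tracking out):
q = 4  # -> q = 4
val = 3  # -> val = 3
out = q & val  # -> out = 0

Answer: 0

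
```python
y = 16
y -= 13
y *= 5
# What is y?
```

Trace (tracking y):
y = 16  # -> y = 16
y -= 13  # -> y = 3
y *= 5  # -> y = 15

Answer: 15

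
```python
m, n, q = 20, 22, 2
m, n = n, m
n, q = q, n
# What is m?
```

Answer: 22

Derivation:
Trace (tracking m):
m, n, q = (20, 22, 2)  # -> m = 20, n = 22, q = 2
m, n = (n, m)  # -> m = 22, n = 20
n, q = (q, n)  # -> n = 2, q = 20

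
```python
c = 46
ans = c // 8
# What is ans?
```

Answer: 5

Derivation:
Trace (tracking ans):
c = 46  # -> c = 46
ans = c // 8  # -> ans = 5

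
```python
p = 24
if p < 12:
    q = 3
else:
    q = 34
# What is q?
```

Trace (tracking q):
p = 24  # -> p = 24
if p < 12:  # condition is False
else:
    q = 34  # -> q = 34

Answer: 34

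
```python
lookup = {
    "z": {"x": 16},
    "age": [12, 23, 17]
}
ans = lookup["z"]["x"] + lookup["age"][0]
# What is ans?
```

Trace (tracking ans):
lookup = {'z': {'x': 16}, 'age': [12, 23, 17]}  # -> lookup = {'z': {'x': 16}, 'age': [12, 23, 17]}
ans = lookup['z']['x'] + lookup['age'][0]  # -> ans = 28

Answer: 28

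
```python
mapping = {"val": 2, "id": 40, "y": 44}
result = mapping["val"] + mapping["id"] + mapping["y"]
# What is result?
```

Trace (tracking result):
mapping = {'val': 2, 'id': 40, 'y': 44}  # -> mapping = {'val': 2, 'id': 40, 'y': 44}
result = mapping['val'] + mapping['id'] + mapping['y']  # -> result = 86

Answer: 86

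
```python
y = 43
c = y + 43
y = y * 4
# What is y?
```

Answer: 172

Derivation:
Trace (tracking y):
y = 43  # -> y = 43
c = y + 43  # -> c = 86
y = y * 4  # -> y = 172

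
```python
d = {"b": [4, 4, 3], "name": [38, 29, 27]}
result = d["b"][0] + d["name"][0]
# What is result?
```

Trace (tracking result):
d = {'b': [4, 4, 3], 'name': [38, 29, 27]}  # -> d = {'b': [4, 4, 3], 'name': [38, 29, 27]}
result = d['b'][0] + d['name'][0]  # -> result = 42

Answer: 42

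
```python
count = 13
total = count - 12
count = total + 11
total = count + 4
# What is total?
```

Answer: 16

Derivation:
Trace (tracking total):
count = 13  # -> count = 13
total = count - 12  # -> total = 1
count = total + 11  # -> count = 12
total = count + 4  # -> total = 16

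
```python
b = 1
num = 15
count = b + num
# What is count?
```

Answer: 16

Derivation:
Trace (tracking count):
b = 1  # -> b = 1
num = 15  # -> num = 15
count = b + num  # -> count = 16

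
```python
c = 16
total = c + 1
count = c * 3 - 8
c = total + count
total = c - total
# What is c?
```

Trace (tracking c):
c = 16  # -> c = 16
total = c + 1  # -> total = 17
count = c * 3 - 8  # -> count = 40
c = total + count  # -> c = 57
total = c - total  # -> total = 40

Answer: 57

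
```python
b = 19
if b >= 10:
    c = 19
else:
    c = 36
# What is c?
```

Trace (tracking c):
b = 19  # -> b = 19
if b >= 10:  # condition is True
    c = 19  # -> c = 19

Answer: 19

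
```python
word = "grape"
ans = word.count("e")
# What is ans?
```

Trace (tracking ans):
word = 'grape'  # -> word = 'grape'
ans = word.count('e')  # -> ans = 1

Answer: 1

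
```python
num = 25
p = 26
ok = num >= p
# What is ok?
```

Trace (tracking ok):
num = 25  # -> num = 25
p = 26  # -> p = 26
ok = num >= p  # -> ok = False

Answer: False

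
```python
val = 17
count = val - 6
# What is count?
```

Trace (tracking count):
val = 17  # -> val = 17
count = val - 6  # -> count = 11

Answer: 11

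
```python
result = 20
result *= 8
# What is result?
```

Answer: 160

Derivation:
Trace (tracking result):
result = 20  # -> result = 20
result *= 8  # -> result = 160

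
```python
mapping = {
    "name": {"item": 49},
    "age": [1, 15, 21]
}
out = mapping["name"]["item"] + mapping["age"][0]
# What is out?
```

Trace (tracking out):
mapping = {'name': {'item': 49}, 'age': [1, 15, 21]}  # -> mapping = {'name': {'item': 49}, 'age': [1, 15, 21]}
out = mapping['name']['item'] + mapping['age'][0]  # -> out = 50

Answer: 50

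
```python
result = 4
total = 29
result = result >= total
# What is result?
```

Trace (tracking result):
result = 4  # -> result = 4
total = 29  # -> total = 29
result = result >= total  # -> result = False

Answer: False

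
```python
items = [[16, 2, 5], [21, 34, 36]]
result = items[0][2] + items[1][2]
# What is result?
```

Answer: 41

Derivation:
Trace (tracking result):
items = [[16, 2, 5], [21, 34, 36]]  # -> items = [[16, 2, 5], [21, 34, 36]]
result = items[0][2] + items[1][2]  # -> result = 41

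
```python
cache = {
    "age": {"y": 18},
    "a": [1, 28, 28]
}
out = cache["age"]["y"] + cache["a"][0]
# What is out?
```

Trace (tracking out):
cache = {'age': {'y': 18}, 'a': [1, 28, 28]}  # -> cache = {'age': {'y': 18}, 'a': [1, 28, 28]}
out = cache['age']['y'] + cache['a'][0]  # -> out = 19

Answer: 19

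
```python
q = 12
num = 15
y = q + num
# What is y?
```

Answer: 27

Derivation:
Trace (tracking y):
q = 12  # -> q = 12
num = 15  # -> num = 15
y = q + num  # -> y = 27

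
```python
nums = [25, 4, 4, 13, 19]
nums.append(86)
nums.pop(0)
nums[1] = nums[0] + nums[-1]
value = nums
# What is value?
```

Answer: [4, 90, 13, 19, 86]

Derivation:
Trace (tracking value):
nums = [25, 4, 4, 13, 19]  # -> nums = [25, 4, 4, 13, 19]
nums.append(86)  # -> nums = [25, 4, 4, 13, 19, 86]
nums.pop(0)  # -> nums = [4, 4, 13, 19, 86]
nums[1] = nums[0] + nums[-1]  # -> nums = [4, 90, 13, 19, 86]
value = nums  # -> value = [4, 90, 13, 19, 86]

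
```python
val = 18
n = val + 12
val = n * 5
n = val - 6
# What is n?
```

Trace (tracking n):
val = 18  # -> val = 18
n = val + 12  # -> n = 30
val = n * 5  # -> val = 150
n = val - 6  # -> n = 144

Answer: 144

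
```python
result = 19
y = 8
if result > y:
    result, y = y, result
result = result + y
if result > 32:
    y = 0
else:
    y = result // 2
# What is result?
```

Trace (tracking result):
result = 19  # -> result = 19
y = 8  # -> y = 8
if result > y:  # condition is True
    result, y = (y, result)  # -> result = 8, y = 19
result = result + y  # -> result = 27
if result > 32:  # condition is False
else:
    y = result // 2  # -> y = 13

Answer: 27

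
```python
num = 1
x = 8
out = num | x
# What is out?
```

Answer: 9

Derivation:
Trace (tracking out):
num = 1  # -> num = 1
x = 8  # -> x = 8
out = num | x  # -> out = 9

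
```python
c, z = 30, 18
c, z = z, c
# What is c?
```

Answer: 18

Derivation:
Trace (tracking c):
c, z = (30, 18)  # -> c = 30, z = 18
c, z = (z, c)  # -> c = 18, z = 30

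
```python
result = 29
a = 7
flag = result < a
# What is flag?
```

Answer: False

Derivation:
Trace (tracking flag):
result = 29  # -> result = 29
a = 7  # -> a = 7
flag = result < a  # -> flag = False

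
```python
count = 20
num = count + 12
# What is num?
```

Answer: 32

Derivation:
Trace (tracking num):
count = 20  # -> count = 20
num = count + 12  # -> num = 32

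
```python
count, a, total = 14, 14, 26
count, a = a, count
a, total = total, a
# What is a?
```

Answer: 26

Derivation:
Trace (tracking a):
count, a, total = (14, 14, 26)  # -> count = 14, a = 14, total = 26
count, a = (a, count)  # -> count = 14, a = 14
a, total = (total, a)  # -> a = 26, total = 14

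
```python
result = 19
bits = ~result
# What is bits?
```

Answer: -20

Derivation:
Trace (tracking bits):
result = 19  # -> result = 19
bits = ~result  # -> bits = -20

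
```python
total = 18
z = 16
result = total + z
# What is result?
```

Answer: 34

Derivation:
Trace (tracking result):
total = 18  # -> total = 18
z = 16  # -> z = 16
result = total + z  # -> result = 34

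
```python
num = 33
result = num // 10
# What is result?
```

Answer: 3

Derivation:
Trace (tracking result):
num = 33  # -> num = 33
result = num // 10  # -> result = 3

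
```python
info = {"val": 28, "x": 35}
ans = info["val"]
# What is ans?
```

Answer: 28

Derivation:
Trace (tracking ans):
info = {'val': 28, 'x': 35}  # -> info = {'val': 28, 'x': 35}
ans = info['val']  # -> ans = 28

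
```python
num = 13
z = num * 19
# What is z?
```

Trace (tracking z):
num = 13  # -> num = 13
z = num * 19  # -> z = 247

Answer: 247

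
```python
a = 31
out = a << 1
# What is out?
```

Answer: 62

Derivation:
Trace (tracking out):
a = 31  # -> a = 31
out = a << 1  # -> out = 62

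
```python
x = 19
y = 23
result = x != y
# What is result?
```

Answer: True

Derivation:
Trace (tracking result):
x = 19  # -> x = 19
y = 23  # -> y = 23
result = x != y  # -> result = True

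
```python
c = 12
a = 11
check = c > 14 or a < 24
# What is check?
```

Trace (tracking check):
c = 12  # -> c = 12
a = 11  # -> a = 11
check = c > 14 or a < 24  # -> check = True

Answer: True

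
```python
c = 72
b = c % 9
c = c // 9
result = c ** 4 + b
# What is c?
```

Trace (tracking c):
c = 72  # -> c = 72
b = c % 9  # -> b = 0
c = c // 9  # -> c = 8
result = c ** 4 + b  # -> result = 4096

Answer: 8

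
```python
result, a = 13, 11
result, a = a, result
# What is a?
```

Trace (tracking a):
result, a = (13, 11)  # -> result = 13, a = 11
result, a = (a, result)  # -> result = 11, a = 13

Answer: 13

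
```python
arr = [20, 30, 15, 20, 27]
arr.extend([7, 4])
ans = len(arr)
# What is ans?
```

Trace (tracking ans):
arr = [20, 30, 15, 20, 27]  # -> arr = [20, 30, 15, 20, 27]
arr.extend([7, 4])  # -> arr = [20, 30, 15, 20, 27, 7, 4]
ans = len(arr)  # -> ans = 7

Answer: 7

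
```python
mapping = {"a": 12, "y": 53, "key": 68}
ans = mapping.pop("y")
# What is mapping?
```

Trace (tracking mapping):
mapping = {'a': 12, 'y': 53, 'key': 68}  # -> mapping = {'a': 12, 'y': 53, 'key': 68}
ans = mapping.pop('y')  # -> ans = 53

Answer: {'a': 12, 'key': 68}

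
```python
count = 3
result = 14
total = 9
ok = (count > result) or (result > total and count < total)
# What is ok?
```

Trace (tracking ok):
count = 3  # -> count = 3
result = 14  # -> result = 14
total = 9  # -> total = 9
ok = count > result or (result > total and count < total)  # -> ok = True

Answer: True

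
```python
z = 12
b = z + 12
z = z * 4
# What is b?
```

Trace (tracking b):
z = 12  # -> z = 12
b = z + 12  # -> b = 24
z = z * 4  # -> z = 48

Answer: 24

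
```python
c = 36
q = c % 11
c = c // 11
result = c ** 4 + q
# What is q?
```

Trace (tracking q):
c = 36  # -> c = 36
q = c % 11  # -> q = 3
c = c // 11  # -> c = 3
result = c ** 4 + q  # -> result = 84

Answer: 3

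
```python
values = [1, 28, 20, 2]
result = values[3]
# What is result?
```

Trace (tracking result):
values = [1, 28, 20, 2]  # -> values = [1, 28, 20, 2]
result = values[3]  # -> result = 2

Answer: 2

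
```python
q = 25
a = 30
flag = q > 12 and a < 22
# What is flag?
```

Answer: False

Derivation:
Trace (tracking flag):
q = 25  # -> q = 25
a = 30  # -> a = 30
flag = q > 12 and a < 22  # -> flag = False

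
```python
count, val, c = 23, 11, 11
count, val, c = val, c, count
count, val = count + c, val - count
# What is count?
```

Answer: 34

Derivation:
Trace (tracking count):
count, val, c = (23, 11, 11)  # -> count = 23, val = 11, c = 11
count, val, c = (val, c, count)  # -> count = 11, val = 11, c = 23
count, val = (count + c, val - count)  # -> count = 34, val = 0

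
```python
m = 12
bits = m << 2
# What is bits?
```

Trace (tracking bits):
m = 12  # -> m = 12
bits = m << 2  # -> bits = 48

Answer: 48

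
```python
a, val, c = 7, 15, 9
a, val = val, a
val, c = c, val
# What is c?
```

Trace (tracking c):
a, val, c = (7, 15, 9)  # -> a = 7, val = 15, c = 9
a, val = (val, a)  # -> a = 15, val = 7
val, c = (c, val)  # -> val = 9, c = 7

Answer: 7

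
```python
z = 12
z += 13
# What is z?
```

Answer: 25

Derivation:
Trace (tracking z):
z = 12  # -> z = 12
z += 13  # -> z = 25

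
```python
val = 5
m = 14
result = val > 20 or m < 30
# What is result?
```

Trace (tracking result):
val = 5  # -> val = 5
m = 14  # -> m = 14
result = val > 20 or m < 30  # -> result = True

Answer: True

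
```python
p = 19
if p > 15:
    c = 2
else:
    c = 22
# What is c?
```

Trace (tracking c):
p = 19  # -> p = 19
if p > 15:  # condition is True
    c = 2  # -> c = 2

Answer: 2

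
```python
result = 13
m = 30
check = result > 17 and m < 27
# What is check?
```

Answer: False

Derivation:
Trace (tracking check):
result = 13  # -> result = 13
m = 30  # -> m = 30
check = result > 17 and m < 27  # -> check = False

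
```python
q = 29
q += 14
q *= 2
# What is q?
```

Answer: 86

Derivation:
Trace (tracking q):
q = 29  # -> q = 29
q += 14  # -> q = 43
q *= 2  # -> q = 86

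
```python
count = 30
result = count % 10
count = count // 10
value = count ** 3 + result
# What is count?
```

Trace (tracking count):
count = 30  # -> count = 30
result = count % 10  # -> result = 0
count = count // 10  # -> count = 3
value = count ** 3 + result  # -> value = 27

Answer: 3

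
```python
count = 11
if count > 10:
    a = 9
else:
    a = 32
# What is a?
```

Trace (tracking a):
count = 11  # -> count = 11
if count > 10:  # condition is True
    a = 9  # -> a = 9

Answer: 9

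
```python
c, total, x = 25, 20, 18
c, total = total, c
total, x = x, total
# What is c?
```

Trace (tracking c):
c, total, x = (25, 20, 18)  # -> c = 25, total = 20, x = 18
c, total = (total, c)  # -> c = 20, total = 25
total, x = (x, total)  # -> total = 18, x = 25

Answer: 20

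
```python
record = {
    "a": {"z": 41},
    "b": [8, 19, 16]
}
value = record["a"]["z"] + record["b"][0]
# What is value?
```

Answer: 49

Derivation:
Trace (tracking value):
record = {'a': {'z': 41}, 'b': [8, 19, 16]}  # -> record = {'a': {'z': 41}, 'b': [8, 19, 16]}
value = record['a']['z'] + record['b'][0]  # -> value = 49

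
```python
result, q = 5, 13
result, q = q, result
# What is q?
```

Answer: 5

Derivation:
Trace (tracking q):
result, q = (5, 13)  # -> result = 5, q = 13
result, q = (q, result)  # -> result = 13, q = 5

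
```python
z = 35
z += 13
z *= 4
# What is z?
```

Trace (tracking z):
z = 35  # -> z = 35
z += 13  # -> z = 48
z *= 4  # -> z = 192

Answer: 192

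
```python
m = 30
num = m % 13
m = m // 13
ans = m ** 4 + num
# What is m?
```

Answer: 2

Derivation:
Trace (tracking m):
m = 30  # -> m = 30
num = m % 13  # -> num = 4
m = m // 13  # -> m = 2
ans = m ** 4 + num  # -> ans = 20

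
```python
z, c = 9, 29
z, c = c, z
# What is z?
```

Trace (tracking z):
z, c = (9, 29)  # -> z = 9, c = 29
z, c = (c, z)  # -> z = 29, c = 9

Answer: 29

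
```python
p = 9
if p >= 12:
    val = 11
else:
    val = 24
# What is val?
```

Answer: 24

Derivation:
Trace (tracking val):
p = 9  # -> p = 9
if p >= 12:  # condition is False
else:
    val = 24  # -> val = 24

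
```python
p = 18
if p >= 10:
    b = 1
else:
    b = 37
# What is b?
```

Answer: 1

Derivation:
Trace (tracking b):
p = 18  # -> p = 18
if p >= 10:  # condition is True
    b = 1  # -> b = 1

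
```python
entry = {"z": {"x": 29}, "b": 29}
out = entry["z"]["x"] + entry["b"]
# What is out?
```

Answer: 58

Derivation:
Trace (tracking out):
entry = {'z': {'x': 29}, 'b': 29}  # -> entry = {'z': {'x': 29}, 'b': 29}
out = entry['z']['x'] + entry['b']  # -> out = 58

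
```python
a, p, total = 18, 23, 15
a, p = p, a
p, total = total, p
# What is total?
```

Trace (tracking total):
a, p, total = (18, 23, 15)  # -> a = 18, p = 23, total = 15
a, p = (p, a)  # -> a = 23, p = 18
p, total = (total, p)  # -> p = 15, total = 18

Answer: 18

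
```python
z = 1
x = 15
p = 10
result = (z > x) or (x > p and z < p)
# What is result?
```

Trace (tracking result):
z = 1  # -> z = 1
x = 15  # -> x = 15
p = 10  # -> p = 10
result = z > x or (x > p and z < p)  # -> result = True

Answer: True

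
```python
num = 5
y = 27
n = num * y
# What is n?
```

Trace (tracking n):
num = 5  # -> num = 5
y = 27  # -> y = 27
n = num * y  # -> n = 135

Answer: 135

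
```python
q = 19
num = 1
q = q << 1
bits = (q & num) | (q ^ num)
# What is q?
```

Answer: 38

Derivation:
Trace (tracking q):
q = 19  # -> q = 19
num = 1  # -> num = 1
q = q << 1  # -> q = 38
bits = q & num | q ^ num  # -> bits = 39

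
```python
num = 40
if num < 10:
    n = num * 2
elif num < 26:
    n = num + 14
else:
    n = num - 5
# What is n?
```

Trace (tracking n):
num = 40  # -> num = 40
if num < 10:  # condition is False
elif num < 26:  # condition is False
else:
    n = num - 5  # -> n = 35

Answer: 35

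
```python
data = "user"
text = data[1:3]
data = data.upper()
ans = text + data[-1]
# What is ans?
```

Answer: 'seR'

Derivation:
Trace (tracking ans):
data = 'user'  # -> data = 'user'
text = data[1:3]  # -> text = 'se'
data = data.upper()  # -> data = 'USER'
ans = text + data[-1]  # -> ans = 'seR'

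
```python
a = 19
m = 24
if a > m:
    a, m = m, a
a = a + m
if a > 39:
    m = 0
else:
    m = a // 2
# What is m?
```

Answer: 0

Derivation:
Trace (tracking m):
a = 19  # -> a = 19
m = 24  # -> m = 24
if a > m:  # condition is False
a = a + m  # -> a = 43
if a > 39:  # condition is True
    m = 0  # -> m = 0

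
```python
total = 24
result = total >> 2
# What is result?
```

Answer: 6

Derivation:
Trace (tracking result):
total = 24  # -> total = 24
result = total >> 2  # -> result = 6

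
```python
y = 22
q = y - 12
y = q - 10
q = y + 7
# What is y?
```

Answer: 0

Derivation:
Trace (tracking y):
y = 22  # -> y = 22
q = y - 12  # -> q = 10
y = q - 10  # -> y = 0
q = y + 7  # -> q = 7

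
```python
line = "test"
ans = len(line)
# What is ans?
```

Trace (tracking ans):
line = 'test'  # -> line = 'test'
ans = len(line)  # -> ans = 4

Answer: 4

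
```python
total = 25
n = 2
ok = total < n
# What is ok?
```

Answer: False

Derivation:
Trace (tracking ok):
total = 25  # -> total = 25
n = 2  # -> n = 2
ok = total < n  # -> ok = False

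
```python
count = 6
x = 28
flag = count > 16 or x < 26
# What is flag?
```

Trace (tracking flag):
count = 6  # -> count = 6
x = 28  # -> x = 28
flag = count > 16 or x < 26  # -> flag = False

Answer: False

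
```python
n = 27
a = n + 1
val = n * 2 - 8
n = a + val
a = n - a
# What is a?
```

Trace (tracking a):
n = 27  # -> n = 27
a = n + 1  # -> a = 28
val = n * 2 - 8  # -> val = 46
n = a + val  # -> n = 74
a = n - a  # -> a = 46

Answer: 46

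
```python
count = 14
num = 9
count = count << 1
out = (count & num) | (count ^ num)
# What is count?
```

Trace (tracking count):
count = 14  # -> count = 14
num = 9  # -> num = 9
count = count << 1  # -> count = 28
out = count & num | count ^ num  # -> out = 29

Answer: 28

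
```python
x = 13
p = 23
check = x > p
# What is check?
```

Answer: False

Derivation:
Trace (tracking check):
x = 13  # -> x = 13
p = 23  # -> p = 23
check = x > p  # -> check = False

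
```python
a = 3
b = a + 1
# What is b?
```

Answer: 4

Derivation:
Trace (tracking b):
a = 3  # -> a = 3
b = a + 1  # -> b = 4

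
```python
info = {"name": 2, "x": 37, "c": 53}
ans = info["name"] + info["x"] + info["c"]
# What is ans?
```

Answer: 92

Derivation:
Trace (tracking ans):
info = {'name': 2, 'x': 37, 'c': 53}  # -> info = {'name': 2, 'x': 37, 'c': 53}
ans = info['name'] + info['x'] + info['c']  # -> ans = 92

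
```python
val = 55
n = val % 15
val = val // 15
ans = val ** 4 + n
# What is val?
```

Trace (tracking val):
val = 55  # -> val = 55
n = val % 15  # -> n = 10
val = val // 15  # -> val = 3
ans = val ** 4 + n  # -> ans = 91

Answer: 3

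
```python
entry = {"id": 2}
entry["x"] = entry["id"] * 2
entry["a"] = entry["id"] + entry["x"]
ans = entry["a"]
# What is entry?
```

Answer: {'id': 2, 'x': 4, 'a': 6}

Derivation:
Trace (tracking entry):
entry = {'id': 2}  # -> entry = {'id': 2}
entry['x'] = entry['id'] * 2  # -> entry = {'id': 2, 'x': 4}
entry['a'] = entry['id'] + entry['x']  # -> entry = {'id': 2, 'x': 4, 'a': 6}
ans = entry['a']  # -> ans = 6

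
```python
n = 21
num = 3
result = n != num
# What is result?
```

Answer: True

Derivation:
Trace (tracking result):
n = 21  # -> n = 21
num = 3  # -> num = 3
result = n != num  # -> result = True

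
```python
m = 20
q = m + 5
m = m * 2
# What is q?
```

Trace (tracking q):
m = 20  # -> m = 20
q = m + 5  # -> q = 25
m = m * 2  # -> m = 40

Answer: 25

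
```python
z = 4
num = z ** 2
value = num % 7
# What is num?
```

Trace (tracking num):
z = 4  # -> z = 4
num = z ** 2  # -> num = 16
value = num % 7  # -> value = 2

Answer: 16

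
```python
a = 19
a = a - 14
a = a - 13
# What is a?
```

Answer: -8

Derivation:
Trace (tracking a):
a = 19  # -> a = 19
a = a - 14  # -> a = 5
a = a - 13  # -> a = -8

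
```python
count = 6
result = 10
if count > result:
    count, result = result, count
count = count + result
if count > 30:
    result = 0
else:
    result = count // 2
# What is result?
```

Trace (tracking result):
count = 6  # -> count = 6
result = 10  # -> result = 10
if count > result:  # condition is False
count = count + result  # -> count = 16
if count > 30:  # condition is False
else:
    result = count // 2  # -> result = 8

Answer: 8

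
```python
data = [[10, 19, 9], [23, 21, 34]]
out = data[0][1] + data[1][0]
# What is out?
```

Trace (tracking out):
data = [[10, 19, 9], [23, 21, 34]]  # -> data = [[10, 19, 9], [23, 21, 34]]
out = data[0][1] + data[1][0]  # -> out = 42

Answer: 42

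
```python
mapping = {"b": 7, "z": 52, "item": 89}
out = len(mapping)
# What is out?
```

Trace (tracking out):
mapping = {'b': 7, 'z': 52, 'item': 89}  # -> mapping = {'b': 7, 'z': 52, 'item': 89}
out = len(mapping)  # -> out = 3

Answer: 3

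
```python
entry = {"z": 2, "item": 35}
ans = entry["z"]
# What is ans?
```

Answer: 2

Derivation:
Trace (tracking ans):
entry = {'z': 2, 'item': 35}  # -> entry = {'z': 2, 'item': 35}
ans = entry['z']  # -> ans = 2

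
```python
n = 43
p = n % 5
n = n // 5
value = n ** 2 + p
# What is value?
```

Answer: 67

Derivation:
Trace (tracking value):
n = 43  # -> n = 43
p = n % 5  # -> p = 3
n = n // 5  # -> n = 8
value = n ** 2 + p  # -> value = 67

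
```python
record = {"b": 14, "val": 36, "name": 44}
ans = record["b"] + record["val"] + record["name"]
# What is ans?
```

Answer: 94

Derivation:
Trace (tracking ans):
record = {'b': 14, 'val': 36, 'name': 44}  # -> record = {'b': 14, 'val': 36, 'name': 44}
ans = record['b'] + record['val'] + record['name']  # -> ans = 94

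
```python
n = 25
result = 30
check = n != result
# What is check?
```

Answer: True

Derivation:
Trace (tracking check):
n = 25  # -> n = 25
result = 30  # -> result = 30
check = n != result  # -> check = True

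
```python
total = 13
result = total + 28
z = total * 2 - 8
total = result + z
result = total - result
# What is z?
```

Answer: 18

Derivation:
Trace (tracking z):
total = 13  # -> total = 13
result = total + 28  # -> result = 41
z = total * 2 - 8  # -> z = 18
total = result + z  # -> total = 59
result = total - result  # -> result = 18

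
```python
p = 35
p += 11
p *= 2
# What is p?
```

Trace (tracking p):
p = 35  # -> p = 35
p += 11  # -> p = 46
p *= 2  # -> p = 92

Answer: 92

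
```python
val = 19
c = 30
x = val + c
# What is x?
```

Trace (tracking x):
val = 19  # -> val = 19
c = 30  # -> c = 30
x = val + c  # -> x = 49

Answer: 49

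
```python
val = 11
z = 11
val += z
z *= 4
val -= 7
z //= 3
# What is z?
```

Trace (tracking z):
val = 11  # -> val = 11
z = 11  # -> z = 11
val += z  # -> val = 22
z *= 4  # -> z = 44
val -= 7  # -> val = 15
z //= 3  # -> z = 14

Answer: 14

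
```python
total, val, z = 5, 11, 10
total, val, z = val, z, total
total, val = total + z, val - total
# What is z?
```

Trace (tracking z):
total, val, z = (5, 11, 10)  # -> total = 5, val = 11, z = 10
total, val, z = (val, z, total)  # -> total = 11, val = 10, z = 5
total, val = (total + z, val - total)  # -> total = 16, val = -1

Answer: 5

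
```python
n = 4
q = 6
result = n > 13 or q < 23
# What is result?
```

Answer: True

Derivation:
Trace (tracking result):
n = 4  # -> n = 4
q = 6  # -> q = 6
result = n > 13 or q < 23  # -> result = True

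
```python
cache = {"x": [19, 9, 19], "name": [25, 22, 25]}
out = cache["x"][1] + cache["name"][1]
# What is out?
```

Trace (tracking out):
cache = {'x': [19, 9, 19], 'name': [25, 22, 25]}  # -> cache = {'x': [19, 9, 19], 'name': [25, 22, 25]}
out = cache['x'][1] + cache['name'][1]  # -> out = 31

Answer: 31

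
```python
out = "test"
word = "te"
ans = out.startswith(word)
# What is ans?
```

Answer: True

Derivation:
Trace (tracking ans):
out = 'test'  # -> out = 'test'
word = 'te'  # -> word = 'te'
ans = out.startswith(word)  # -> ans = True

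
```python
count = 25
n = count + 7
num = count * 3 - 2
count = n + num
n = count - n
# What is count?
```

Answer: 105

Derivation:
Trace (tracking count):
count = 25  # -> count = 25
n = count + 7  # -> n = 32
num = count * 3 - 2  # -> num = 73
count = n + num  # -> count = 105
n = count - n  # -> n = 73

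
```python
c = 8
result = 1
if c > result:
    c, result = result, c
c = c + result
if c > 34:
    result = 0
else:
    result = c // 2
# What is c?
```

Trace (tracking c):
c = 8  # -> c = 8
result = 1  # -> result = 1
if c > result:  # condition is True
    c, result = (result, c)  # -> c = 1, result = 8
c = c + result  # -> c = 9
if c > 34:  # condition is False
else:
    result = c // 2  # -> result = 4

Answer: 9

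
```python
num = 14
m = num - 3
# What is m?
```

Answer: 11

Derivation:
Trace (tracking m):
num = 14  # -> num = 14
m = num - 3  # -> m = 11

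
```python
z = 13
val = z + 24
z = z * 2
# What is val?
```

Trace (tracking val):
z = 13  # -> z = 13
val = z + 24  # -> val = 37
z = z * 2  # -> z = 26

Answer: 37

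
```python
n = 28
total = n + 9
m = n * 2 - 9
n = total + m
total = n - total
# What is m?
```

Trace (tracking m):
n = 28  # -> n = 28
total = n + 9  # -> total = 37
m = n * 2 - 9  # -> m = 47
n = total + m  # -> n = 84
total = n - total  # -> total = 47

Answer: 47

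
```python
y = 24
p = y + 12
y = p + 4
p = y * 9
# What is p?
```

Answer: 360

Derivation:
Trace (tracking p):
y = 24  # -> y = 24
p = y + 12  # -> p = 36
y = p + 4  # -> y = 40
p = y * 9  # -> p = 360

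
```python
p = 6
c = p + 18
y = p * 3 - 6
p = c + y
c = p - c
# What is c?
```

Answer: 12

Derivation:
Trace (tracking c):
p = 6  # -> p = 6
c = p + 18  # -> c = 24
y = p * 3 - 6  # -> y = 12
p = c + y  # -> p = 36
c = p - c  # -> c = 12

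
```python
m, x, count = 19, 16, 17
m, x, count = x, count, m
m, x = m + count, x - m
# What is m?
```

Trace (tracking m):
m, x, count = (19, 16, 17)  # -> m = 19, x = 16, count = 17
m, x, count = (x, count, m)  # -> m = 16, x = 17, count = 19
m, x = (m + count, x - m)  # -> m = 35, x = 1

Answer: 35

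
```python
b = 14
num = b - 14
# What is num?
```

Trace (tracking num):
b = 14  # -> b = 14
num = b - 14  # -> num = 0

Answer: 0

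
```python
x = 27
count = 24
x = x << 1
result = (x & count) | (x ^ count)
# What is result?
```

Answer: 62

Derivation:
Trace (tracking result):
x = 27  # -> x = 27
count = 24  # -> count = 24
x = x << 1  # -> x = 54
result = x & count | x ^ count  # -> result = 62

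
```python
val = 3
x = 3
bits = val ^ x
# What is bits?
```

Trace (tracking bits):
val = 3  # -> val = 3
x = 3  # -> x = 3
bits = val ^ x  # -> bits = 0

Answer: 0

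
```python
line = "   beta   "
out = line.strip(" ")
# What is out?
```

Answer: 'beta'

Derivation:
Trace (tracking out):
line = '   beta   '  # -> line = '   beta   '
out = line.strip(' ')  # -> out = 'beta'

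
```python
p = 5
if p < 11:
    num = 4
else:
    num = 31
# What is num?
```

Trace (tracking num):
p = 5  # -> p = 5
if p < 11:  # condition is True
    num = 4  # -> num = 4

Answer: 4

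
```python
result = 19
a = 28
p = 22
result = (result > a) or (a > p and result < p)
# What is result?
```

Trace (tracking result):
result = 19  # -> result = 19
a = 28  # -> a = 28
p = 22  # -> p = 22
result = result > a or (a > p and result < p)  # -> result = True

Answer: True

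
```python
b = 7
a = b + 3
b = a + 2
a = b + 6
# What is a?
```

Answer: 18

Derivation:
Trace (tracking a):
b = 7  # -> b = 7
a = b + 3  # -> a = 10
b = a + 2  # -> b = 12
a = b + 6  # -> a = 18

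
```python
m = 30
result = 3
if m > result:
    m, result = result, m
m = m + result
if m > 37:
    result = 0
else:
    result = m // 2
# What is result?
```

Trace (tracking result):
m = 30  # -> m = 30
result = 3  # -> result = 3
if m > result:  # condition is True
    m, result = (result, m)  # -> m = 3, result = 30
m = m + result  # -> m = 33
if m > 37:  # condition is False
else:
    result = m // 2  # -> result = 16

Answer: 16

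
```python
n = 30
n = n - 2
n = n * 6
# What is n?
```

Answer: 168

Derivation:
Trace (tracking n):
n = 30  # -> n = 30
n = n - 2  # -> n = 28
n = n * 6  # -> n = 168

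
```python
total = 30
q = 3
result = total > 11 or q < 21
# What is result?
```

Answer: True

Derivation:
Trace (tracking result):
total = 30  # -> total = 30
q = 3  # -> q = 3
result = total > 11 or q < 21  # -> result = True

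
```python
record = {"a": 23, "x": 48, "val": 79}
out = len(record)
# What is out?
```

Trace (tracking out):
record = {'a': 23, 'x': 48, 'val': 79}  # -> record = {'a': 23, 'x': 48, 'val': 79}
out = len(record)  # -> out = 3

Answer: 3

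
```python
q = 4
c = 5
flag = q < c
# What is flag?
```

Answer: True

Derivation:
Trace (tracking flag):
q = 4  # -> q = 4
c = 5  # -> c = 5
flag = q < c  # -> flag = True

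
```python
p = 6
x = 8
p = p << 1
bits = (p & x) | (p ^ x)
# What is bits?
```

Answer: 12

Derivation:
Trace (tracking bits):
p = 6  # -> p = 6
x = 8  # -> x = 8
p = p << 1  # -> p = 12
bits = p & x | p ^ x  # -> bits = 12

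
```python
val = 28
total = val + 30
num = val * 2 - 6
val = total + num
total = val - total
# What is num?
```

Answer: 50

Derivation:
Trace (tracking num):
val = 28  # -> val = 28
total = val + 30  # -> total = 58
num = val * 2 - 6  # -> num = 50
val = total + num  # -> val = 108
total = val - total  # -> total = 50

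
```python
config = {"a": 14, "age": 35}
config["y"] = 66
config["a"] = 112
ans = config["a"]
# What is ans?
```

Trace (tracking ans):
config = {'a': 14, 'age': 35}  # -> config = {'a': 14, 'age': 35}
config['y'] = 66  # -> config = {'a': 14, 'age': 35, 'y': 66}
config['a'] = 112  # -> config = {'a': 112, 'age': 35, 'y': 66}
ans = config['a']  # -> ans = 112

Answer: 112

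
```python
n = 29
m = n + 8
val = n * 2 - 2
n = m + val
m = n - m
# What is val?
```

Answer: 56

Derivation:
Trace (tracking val):
n = 29  # -> n = 29
m = n + 8  # -> m = 37
val = n * 2 - 2  # -> val = 56
n = m + val  # -> n = 93
m = n - m  # -> m = 56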